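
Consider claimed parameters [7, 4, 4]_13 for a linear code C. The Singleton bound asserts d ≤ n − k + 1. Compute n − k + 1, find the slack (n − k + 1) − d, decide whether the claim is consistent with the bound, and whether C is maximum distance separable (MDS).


Singleton RHS = n − k + 1 = 4, slack = 0, bound satisfied, MDS.

Singleton bound: d ≤ n − k + 1.
Here n = 7, k = 4, so n − k + 1 = 4.
Given d = 4, check d ≤ 4: YES.
Slack = (n − k + 1) − d = 0.
The code is MDS (slack = 0).
Description: the claimed parameters are [7, 4, 4]_13; such a code would be MDS (meets Singleton bound).


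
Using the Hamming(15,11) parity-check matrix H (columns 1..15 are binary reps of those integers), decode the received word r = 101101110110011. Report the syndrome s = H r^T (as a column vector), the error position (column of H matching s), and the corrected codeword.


s = (1, 1, 1, 1)^T, error position = 15, corrected codeword c = 101101110110010

Compute s = H r^T mod 2 one row at a time:
  s_1 = 1 + 0 + 1 + 1 + 0 + 0 + 1 + 1 = 5 ≡ 1 (mod 2).
  s_2 = 1 + 0 + 1 + 1 + 0 + 0 + 1 + 1 = 5 ≡ 1 (mod 2).
  s_3 = 0 + 1 + 1 + 1 + 1 + 1 + 1 + 1 = 7 ≡ 1 (mod 2).
  s_4 = 1 + 1 + 0 + 1 + 0 + 1 + 0 + 1 = 5 ≡ 1 (mod 2).
s = (1, 1, 1, 1)^T — this equals column 15 of H (binary 1111), so error is at position 15.
Correct: flip bit 15 of r = 101101110110011 to get c = 101101110110010.


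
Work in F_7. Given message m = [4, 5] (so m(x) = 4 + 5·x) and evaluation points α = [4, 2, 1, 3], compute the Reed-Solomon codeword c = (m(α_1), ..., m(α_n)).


c = [3, 0, 2, 5]

Message polynomial: m(x) = 4 + 5·x (mod 7).
For each evaluation point α_i, compute m(α_i) mod 7:
  α_1 = 4: Horner steps 5 → 3, so m(4) = 3.
  α_2 = 2: Horner steps 5 → 0, so m(2) = 0.
  α_3 = 1: Horner steps 5 → 2, so m(1) = 2.
  α_4 = 3: Horner steps 5 → 5, so m(3) = 5.
Codeword c = [3, 0, 2, 5] ∈ F_7^4.


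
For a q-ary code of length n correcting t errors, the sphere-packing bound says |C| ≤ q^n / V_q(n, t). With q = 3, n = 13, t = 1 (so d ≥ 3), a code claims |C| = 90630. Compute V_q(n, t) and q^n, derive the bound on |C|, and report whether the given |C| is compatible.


V_q(n, t) = 27, q^n = 1594323, Hamming bound = 59049, |C| = 90630 > bound (violated).

Step 1: Compute V_q(n, t) = Σ_{j=0}^1 C(n, j) (q−1)^j.
  j = 0: C(13,0)·(2)^0 = 1·1 = 1.
  j = 1: C(13,1)·(2)^1 = 13·2 = 26.
  V_q(n, t) = 1 + 26 = 27.
Step 2: q^n = 3^13 = 1594323.
Step 3: Hamming bound ⌊q^n / V_q(n,t)⌋ = ⌊1594323/27⌋ = 59049.
Step 4: Compare |C| = 90630 to 59049: violated.
The claimed |C| lies above the Hamming bound, so no 3-ary code of length 13 with d ≥ 3 can have 90630 codewords.


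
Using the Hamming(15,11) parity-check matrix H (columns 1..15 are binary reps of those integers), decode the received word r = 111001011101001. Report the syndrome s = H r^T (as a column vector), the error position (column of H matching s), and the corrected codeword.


s = (1, 1, 1, 0)^T, error position = 14, corrected codeword c = 111001011101011

Compute s = H r^T mod 2 one row at a time:
  s_1 = 1 + 1 + 1 + 0 + 1 + 0 + 0 + 1 = 5 ≡ 1 (mod 2).
  s_2 = 0 + 0 + 1 + 0 + 1 + 0 + 0 + 1 = 3 ≡ 1 (mod 2).
  s_3 = 1 + 1 + 1 + 0 + 1 + 0 + 0 + 1 = 5 ≡ 1 (mod 2).
  s_4 = 1 + 1 + 0 + 0 + 1 + 0 + 0 + 1 = 4 ≡ 0 (mod 2).
s = (1, 1, 1, 0)^T — this equals column 14 of H (binary 1110), so error is at position 14.
Correct: flip bit 14 of r = 111001011101001 to get c = 111001011101011.


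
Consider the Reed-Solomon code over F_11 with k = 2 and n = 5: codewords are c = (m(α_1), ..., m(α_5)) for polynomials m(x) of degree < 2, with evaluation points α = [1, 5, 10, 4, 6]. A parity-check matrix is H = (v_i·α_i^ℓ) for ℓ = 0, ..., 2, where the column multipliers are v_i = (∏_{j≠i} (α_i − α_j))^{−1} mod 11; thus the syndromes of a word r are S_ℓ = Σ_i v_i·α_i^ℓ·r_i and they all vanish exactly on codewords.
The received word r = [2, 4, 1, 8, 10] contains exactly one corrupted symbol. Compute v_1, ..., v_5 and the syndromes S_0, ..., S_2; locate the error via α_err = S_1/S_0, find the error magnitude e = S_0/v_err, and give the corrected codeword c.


S = (4, 5, 9), error at position 4, error magnitude e = 10, c = [2, 4, 1, 9, 10].

Step 1: column multipliers v_i = (∏_{j≠i}(α_i − α_j))^{−1} mod 11.
  i = 1 (α = 1): (1−5)(1−10)(1−4)(1−6) = (−4)·(−9)·(−3)·(−5) = 540 ≡ 1, so v_1 = 1^{−1} = 1 (mod 11).
  i = 2 (α = 5): (5−1)(5−10)(5−4)(5−6) = 4·(−5)·1·(−1) = 20 ≡ 9, so v_2 = 9^{−1} = 5 (mod 11).
  i = 3 (α = 10): (10−1)(10−5)(10−4)(10−6) = 9·5·6·4 = 1080 ≡ 2, so v_3 = 2^{−1} = 6 (mod 11).
  i = 4 (α = 4): (4−1)(4−5)(4−10)(4−6) = 3·(−1)·(−6)·(−2) = −36 ≡ 8, so v_4 = 8^{−1} = 7 (mod 11).
  i = 5 (α = 6): (6−1)(6−5)(6−10)(6−4) = 5·1·(−4)·2 = −40 ≡ 4, so v_5 = 4^{−1} = 3 (mod 11).
  v = [1, 5, 6, 7, 3].
Step 2: syndromes of r = [2, 4, 1, 8, 10] (all sums mod 11).
  S_0 = Σ v_i r_i = 1·2 + 5·4 + 6·1 + 7·8 + 3·10 = 114 ≡ 4.
  S_1 = Σ v_i α_i r_i = 1·1·2 + 5·5·4 + 6·10·1 + 7·4·8 + 3·6·10 = 566 ≡ 5.
  α_i^2 mod 11 = [1, 3, 1, 5, 3].
  S_2 = Σ v_i α_i^2 r_i = 1·1·2 + 5·3·4 + 6·1·1 + 7·5·8 + 3·3·10 = 438 ≡ 9.
  S = (4, 5, 9) ≠ 0, so r is not a codeword (an error is present).
Step 3: locate the error. For a single error e at position i, S_ℓ = v_i·e·α_i^ℓ, so α_err = S_1/S_0.
  S_0^{−1} = 4^{−1} = 3 (mod 11), so α_err = 5·3 = 15 ≡ 4 = α_4. Error position i = 4.
  Consistency check: S_2/S_1 = 9·9 = 81 ≡ 4 = α_err ✓ (single-error assumption holds).
Step 4: error magnitude e = S_0/v_4 = S_0·∏_{j≠4}(α_4 − α_j) = 4·8 = 32 ≡ 10 (mod 11).
Step 5: correct position 4: c_4 = r_4 − e = 8 − 10 ≡ 9 (mod 11). Hence c = [2, 4, 1, 9, 10].
  Check: interpolating c through the α_i gives m(x) = 7 + 6·x (degree < 2) with m(α_i) = c_i for every i, so c is indeed a codeword.


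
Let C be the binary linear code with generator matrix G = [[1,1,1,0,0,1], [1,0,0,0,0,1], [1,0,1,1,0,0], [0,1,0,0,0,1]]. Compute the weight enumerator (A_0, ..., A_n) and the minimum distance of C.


Weight distribution: A_0 = 1, A_1 = 1, A_2 = 6, A_3 = 6, A_4 = 1, A_5 = 1. Minimum distance d = 1.

Enumerate all 2^4 = 16 messages m ∈ F_2^4.
For each, compute codeword c = mG in F_2^6, then tally its weight.
  m = 0000 → c = 000000, weight = 0.
  m = 1000 → c = 111001, weight = 4.
  m = 0100 → c = 100001, weight = 2.
  m = 1100 → c = 011000, weight = 2.
  m = 0010 → c = 101100, weight = 3.
  m = 1010 → c = 010101, weight = 3.
  m = 0110 → c = 001101, weight = 3.
  m = 1110 → c = 110100, weight = 3.
  m = 0001 → c = 010001, weight = 2.
  m = 1001 → c = 101000, weight = 2.
  m = 0101 → c = 110000, weight = 2.
  m = 1101 → c = 001001, weight = 2.
  m = 0011 → c = 111101, weight = 5.
  m = 1011 → c = 000100, weight = 1.
  m = 0111 → c = 011100, weight = 3.
  m = 1111 → c = 100101, weight = 3.
Tally weights:
  weight 0: 1 codewords.
  weight 1: 1 codewords.
  weight 2: 6 codewords.
  weight 3: 6 codewords.
  weight 4: 1 codewords.
  weight 5: 1 codewords.
Minimum distance d = smallest w > 0 with A_w > 0 = 1.
Sanity: Σ A_w = 16 = 2^4 = 16 ✓.


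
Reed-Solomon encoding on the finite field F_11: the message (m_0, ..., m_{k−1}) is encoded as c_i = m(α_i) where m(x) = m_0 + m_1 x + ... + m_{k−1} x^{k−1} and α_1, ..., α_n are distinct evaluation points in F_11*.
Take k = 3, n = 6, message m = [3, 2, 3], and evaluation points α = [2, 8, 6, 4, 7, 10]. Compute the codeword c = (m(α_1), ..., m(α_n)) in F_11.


c = [8, 2, 2, 4, 10, 4]

Message polynomial: m(x) = 3 + 2·x + 3·x^2 (mod 11).
For each evaluation point α_i, compute m(α_i) mod 11:
  α_1 = 2: Horner steps 3 → 8 → 8, so m(2) = 8.
  α_2 = 8: Horner steps 3 → 4 → 2, so m(8) = 2.
  α_3 = 6: Horner steps 3 → 9 → 2, so m(6) = 2.
  α_4 = 4: Horner steps 3 → 3 → 4, so m(4) = 4.
  α_5 = 7: Horner steps 3 → 1 → 10, so m(7) = 10.
  α_6 = 10: Horner steps 3 → 10 → 4, so m(10) = 4.
Codeword c = [8, 2, 2, 4, 10, 4] ∈ F_11^6.


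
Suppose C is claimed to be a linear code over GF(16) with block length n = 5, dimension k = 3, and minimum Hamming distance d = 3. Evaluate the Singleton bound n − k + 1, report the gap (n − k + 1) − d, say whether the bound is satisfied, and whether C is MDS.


Singleton RHS = n − k + 1 = 3, slack = 0, bound satisfied, MDS.

Singleton bound: d ≤ n − k + 1.
Here n = 5, k = 3, so n − k + 1 = 3.
Given d = 3, check d ≤ 3: YES.
Slack = (n − k + 1) − d = 0.
The code is MDS (slack = 0).
Description: the claimed parameters are [5, 3, 3]_16; such a code would be MDS (meets Singleton bound).


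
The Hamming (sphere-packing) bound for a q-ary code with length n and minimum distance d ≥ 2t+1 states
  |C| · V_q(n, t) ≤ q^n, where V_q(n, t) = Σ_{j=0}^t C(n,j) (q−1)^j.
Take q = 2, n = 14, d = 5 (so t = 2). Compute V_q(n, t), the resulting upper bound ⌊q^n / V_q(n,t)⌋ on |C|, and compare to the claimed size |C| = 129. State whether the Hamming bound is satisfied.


V_q(n, t) = 106, q^n = 16384, Hamming bound = 154, |C| = 129 ≤ bound (satisfied).

Step 1: Compute V_q(n, t) = Σ_{j=0}^2 C(n, j) (q−1)^j.
  j = 0: C(14,0)·(1)^0 = 1·1 = 1.
  j = 1: C(14,1)·(1)^1 = 14·1 = 14.
  j = 2: C(14,2)·(1)^2 = 91·1 = 91.
  V_q(n, t) = 1 + 14 + 91 = 106.
Step 2: q^n = 2^14 = 16384.
Step 3: Hamming bound ⌊q^n / V_q(n,t)⌋ = ⌊16384/106⌋ = 154.
Step 4: Compare |C| = 129 to 154: satisfied.
The claimed |C| lies below the Hamming bound.


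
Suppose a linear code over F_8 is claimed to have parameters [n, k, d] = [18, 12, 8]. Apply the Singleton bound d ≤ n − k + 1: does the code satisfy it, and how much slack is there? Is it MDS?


Singleton RHS = n − k + 1 = 7, slack = -1, bound violated (no such code; not MDS).

Singleton bound: d ≤ n − k + 1.
Here n = 18, k = 12, so n − k + 1 = 7.
Given d = 8, check d ≤ 7: NO.
Slack = (n − k + 1) − d = -1.
The slack is negative: d = 8 exceeds n − k + 1 = 7 by 1, so the Singleton bound is violated and no linear [18, 12, 8]_8 code can exist. In particular it is not MDS (MDS requires d = n − k + 1 exactly).
Description: the claimed parameters are [18, 12, 8]_8; such a code would be impossible (violates the Singleton bound).


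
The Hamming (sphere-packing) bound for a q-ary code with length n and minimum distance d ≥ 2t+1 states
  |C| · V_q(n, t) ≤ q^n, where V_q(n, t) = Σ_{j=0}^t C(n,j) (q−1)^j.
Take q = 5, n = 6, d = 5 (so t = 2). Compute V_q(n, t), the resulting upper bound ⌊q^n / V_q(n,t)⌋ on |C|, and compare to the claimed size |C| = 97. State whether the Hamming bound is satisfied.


V_q(n, t) = 265, q^n = 15625, Hamming bound = 58, |C| = 97 > bound (violated).

Step 1: Compute V_q(n, t) = Σ_{j=0}^2 C(n, j) (q−1)^j.
  j = 0: C(6,0)·(4)^0 = 1·1 = 1.
  j = 1: C(6,1)·(4)^1 = 6·4 = 24.
  j = 2: C(6,2)·(4)^2 = 15·16 = 240.
  V_q(n, t) = 1 + 24 + 240 = 265.
Step 2: q^n = 5^6 = 15625.
Step 3: Hamming bound ⌊q^n / V_q(n,t)⌋ = ⌊15625/265⌋ = 58.
Step 4: Compare |C| = 97 to 58: violated.
The claimed |C| lies above the Hamming bound, so no 5-ary code of length 6 with d ≥ 5 can have 97 codewords.


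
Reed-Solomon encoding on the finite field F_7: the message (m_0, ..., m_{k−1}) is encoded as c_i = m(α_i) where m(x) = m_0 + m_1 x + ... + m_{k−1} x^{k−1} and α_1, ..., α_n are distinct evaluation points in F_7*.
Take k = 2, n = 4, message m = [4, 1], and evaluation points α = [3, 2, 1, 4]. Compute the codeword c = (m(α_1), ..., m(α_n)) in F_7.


c = [0, 6, 5, 1]

Message polynomial: m(x) = 4 + 1·x (mod 7).
For each evaluation point α_i, compute m(α_i) mod 7:
  α_1 = 3: Horner steps 1 → 0, so m(3) = 0.
  α_2 = 2: Horner steps 1 → 6, so m(2) = 6.
  α_3 = 1: Horner steps 1 → 5, so m(1) = 5.
  α_4 = 4: Horner steps 1 → 1, so m(4) = 1.
Codeword c = [0, 6, 5, 1] ∈ F_7^4.


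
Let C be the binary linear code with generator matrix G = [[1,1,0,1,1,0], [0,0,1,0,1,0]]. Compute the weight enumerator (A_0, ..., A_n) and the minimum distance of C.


Weight distribution: A_0 = 1, A_2 = 1, A_4 = 2. Minimum distance d = 2.

Enumerate all 2^2 = 4 messages m ∈ F_2^2.
For each, compute codeword c = mG in F_2^6, then tally its weight.
  m = 00 → c = 000000, weight = 0.
  m = 10 → c = 110110, weight = 4.
  m = 01 → c = 001010, weight = 2.
  m = 11 → c = 111100, weight = 4.
Tally weights:
  weight 0: 1 codewords.
  weight 2: 1 codewords.
  weight 4: 2 codewords.
Minimum distance d = smallest w > 0 with A_w > 0 = 2.
Sanity: Σ A_w = 4 = 2^2 = 4 ✓.


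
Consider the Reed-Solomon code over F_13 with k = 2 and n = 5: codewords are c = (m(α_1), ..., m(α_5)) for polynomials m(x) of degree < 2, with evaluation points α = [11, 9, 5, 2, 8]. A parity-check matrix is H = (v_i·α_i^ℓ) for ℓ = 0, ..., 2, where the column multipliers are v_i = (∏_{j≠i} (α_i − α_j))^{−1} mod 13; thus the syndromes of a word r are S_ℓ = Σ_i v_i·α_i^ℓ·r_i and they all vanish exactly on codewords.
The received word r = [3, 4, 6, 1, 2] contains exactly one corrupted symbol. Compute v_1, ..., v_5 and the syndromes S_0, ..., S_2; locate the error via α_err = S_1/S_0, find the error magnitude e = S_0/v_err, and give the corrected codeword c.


S = (2, 3, 11), error at position 5, error magnitude e = 4, c = [3, 4, 6, 1, 11].

Step 1: column multipliers v_i = (∏_{j≠i}(α_i − α_j))^{−1} mod 13.
  i = 1 (α = 11): (11−9)(11−5)(11−2)(11−8) = 2·6·9·3 = 324 ≡ 12, so v_1 = 12^{−1} = 12 (mod 13).
  i = 2 (α = 9): (9−11)(9−5)(9−2)(9−8) = (−2)·4·7·1 = −56 ≡ 9, so v_2 = 9^{−1} = 3 (mod 13).
  i = 3 (α = 5): (5−11)(5−9)(5−2)(5−8) = (−6)·(−4)·3·(−3) = −216 ≡ 5, so v_3 = 5^{−1} = 8 (mod 13).
  i = 4 (α = 2): (2−11)(2−9)(2−5)(2−8) = (−9)·(−7)·(−3)·(−6) = 1134 ≡ 3, so v_4 = 3^{−1} = 9 (mod 13).
  i = 5 (α = 8): (8−11)(8−9)(8−5)(8−2) = (−3)·(−1)·3·6 = 54 ≡ 2, so v_5 = 2^{−1} = 7 (mod 13).
  v = [12, 3, 8, 9, 7].
Step 2: syndromes of r = [3, 4, 6, 1, 2] (all sums mod 13).
  S_0 = Σ v_i r_i = 12·3 + 3·4 + 8·6 + 9·1 + 7·2 = 119 ≡ 2.
  S_1 = Σ v_i α_i r_i = 12·11·3 + 3·9·4 + 8·5·6 + 9·2·1 + 7·8·2 = 874 ≡ 3.
  α_i^2 mod 13 = [4, 3, 12, 4, 12].
  S_2 = Σ v_i α_i^2 r_i = 12·4·3 + 3·3·4 + 8·12·6 + 9·4·1 + 7·12·2 = 960 ≡ 11.
  S = (2, 3, 11) ≠ 0, so r is not a codeword (an error is present).
Step 3: locate the error. For a single error e at position i, S_ℓ = v_i·e·α_i^ℓ, so α_err = S_1/S_0.
  S_0^{−1} = 2^{−1} = 7 (mod 13), so α_err = 3·7 = 21 ≡ 8 = α_5. Error position i = 5.
  Consistency check: S_2/S_1 = 11·9 = 99 ≡ 8 = α_err ✓ (single-error assumption holds).
Step 4: error magnitude e = S_0/v_5 = S_0·∏_{j≠5}(α_5 − α_j) = 2·2 = 4 ≡ 4 (mod 13).
Step 5: correct position 5: c_5 = r_5 − e = 2 − 4 ≡ 11 (mod 13). Hence c = [3, 4, 6, 1, 11].
  Check: interpolating c through the α_i gives m(x) = 2 + 6·x (degree < 2) with m(α_i) = c_i for every i, so c is indeed a codeword.


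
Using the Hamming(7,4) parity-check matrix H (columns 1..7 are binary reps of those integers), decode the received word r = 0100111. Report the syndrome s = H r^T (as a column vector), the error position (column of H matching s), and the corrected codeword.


s = (1, 1, 0)^T, error position = 6, corrected codeword c = 0100101

Compute s = H r^T mod 2 one row at a time:
  s_1 = 0 + 1 + 1 + 1 = 3 ≡ 1 (mod 2).
  s_2 = 1 + 0 + 1 + 1 = 3 ≡ 1 (mod 2).
  s_3 = 0 + 0 + 1 + 1 = 2 ≡ 0 (mod 2).
s = (1, 1, 0)^T — this equals column 6 of H (binary 110), so error is at position 6.
Correct: flip bit 6 of r = 0100111 to get c = 0100101.


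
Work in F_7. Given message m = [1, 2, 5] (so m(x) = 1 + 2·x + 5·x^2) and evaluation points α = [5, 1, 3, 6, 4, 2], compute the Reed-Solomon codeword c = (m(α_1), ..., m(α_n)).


c = [3, 1, 3, 4, 5, 4]

Message polynomial: m(x) = 1 + 2·x + 5·x^2 (mod 7).
For each evaluation point α_i, compute m(α_i) mod 7:
  α_1 = 5: Horner steps 5 → 6 → 3, so m(5) = 3.
  α_2 = 1: Horner steps 5 → 0 → 1, so m(1) = 1.
  α_3 = 3: Horner steps 5 → 3 → 3, so m(3) = 3.
  α_4 = 6: Horner steps 5 → 4 → 4, so m(6) = 4.
  α_5 = 4: Horner steps 5 → 1 → 5, so m(4) = 5.
  α_6 = 2: Horner steps 5 → 5 → 4, so m(2) = 4.
Codeword c = [3, 1, 3, 4, 5, 4] ∈ F_7^6.


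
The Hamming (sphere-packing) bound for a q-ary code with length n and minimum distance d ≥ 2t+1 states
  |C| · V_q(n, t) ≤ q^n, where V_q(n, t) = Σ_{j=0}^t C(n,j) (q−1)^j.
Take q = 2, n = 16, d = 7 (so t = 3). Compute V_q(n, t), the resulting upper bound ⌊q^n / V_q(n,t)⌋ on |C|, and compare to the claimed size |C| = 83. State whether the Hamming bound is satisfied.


V_q(n, t) = 697, q^n = 65536, Hamming bound = 94, |C| = 83 ≤ bound (satisfied).

Step 1: Compute V_q(n, t) = Σ_{j=0}^3 C(n, j) (q−1)^j.
  j = 0: C(16,0)·(1)^0 = 1·1 = 1.
  j = 1: C(16,1)·(1)^1 = 16·1 = 16.
  j = 2: C(16,2)·(1)^2 = 120·1 = 120.
  j = 3: C(16,3)·(1)^3 = 560·1 = 560.
  V_q(n, t) = 1 + 16 + 120 + 560 = 697.
Step 2: q^n = 2^16 = 65536.
Step 3: Hamming bound ⌊q^n / V_q(n,t)⌋ = ⌊65536/697⌋ = 94.
Step 4: Compare |C| = 83 to 94: satisfied.
The claimed |C| lies below the Hamming bound.


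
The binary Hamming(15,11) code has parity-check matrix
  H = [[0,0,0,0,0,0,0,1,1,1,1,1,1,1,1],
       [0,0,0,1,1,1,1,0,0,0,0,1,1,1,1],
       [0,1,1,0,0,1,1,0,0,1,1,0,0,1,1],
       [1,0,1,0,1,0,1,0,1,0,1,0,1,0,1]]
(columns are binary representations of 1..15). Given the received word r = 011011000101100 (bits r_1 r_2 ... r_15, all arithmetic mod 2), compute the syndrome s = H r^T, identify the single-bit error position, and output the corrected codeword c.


s = (1, 0, 0, 1)^T, error position = 9, corrected codeword c = 011011001101100

Compute s = H r^T mod 2 one row at a time:
  s_1 = 0 + 0 + 1 + 0 + 1 + 1 + 0 + 0 = 3 ≡ 1 (mod 2).
  s_2 = 0 + 1 + 1 + 0 + 1 + 1 + 0 + 0 = 4 ≡ 0 (mod 2).
  s_3 = 1 + 1 + 1 + 0 + 1 + 0 + 0 + 0 = 4 ≡ 0 (mod 2).
  s_4 = 0 + 1 + 1 + 0 + 0 + 0 + 1 + 0 = 3 ≡ 1 (mod 2).
s = (1, 0, 0, 1)^T — this equals column 9 of H (binary 1001), so error is at position 9.
Correct: flip bit 9 of r = 011011000101100 to get c = 011011001101100.


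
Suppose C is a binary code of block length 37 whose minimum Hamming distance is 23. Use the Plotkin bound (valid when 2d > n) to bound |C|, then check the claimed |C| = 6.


Plotkin bound M ≤ 4; given |C| = 6 > bound (violated).

Check applicability: 2d = 46, n = 37.
2d − n = 9 > 0, so Plotkin applies.
Compute d/(2d−n) = 23/9 ≈ 2.5556.
⌊d/(2d−n)⌋ = 2.
Plotkin bound: M ≤ 2·2 = 4.
Given |C| = 6, check: VIOLATED.
This |C| is above the Plotkin bound, so no binary code with n = 37, d = 23 and 6 codewords exists.


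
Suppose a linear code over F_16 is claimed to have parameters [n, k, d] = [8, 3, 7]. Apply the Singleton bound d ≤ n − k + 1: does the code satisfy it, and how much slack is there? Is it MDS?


Singleton RHS = n − k + 1 = 6, slack = -1, bound violated (no such code; not MDS).

Singleton bound: d ≤ n − k + 1.
Here n = 8, k = 3, so n − k + 1 = 6.
Given d = 7, check d ≤ 6: NO.
Slack = (n − k + 1) − d = -1.
The slack is negative: d = 7 exceeds n − k + 1 = 6 by 1, so the Singleton bound is violated and no linear [8, 3, 7]_16 code can exist. In particular it is not MDS (MDS requires d = n − k + 1 exactly).
Description: the claimed parameters are [8, 3, 7]_16; such a code would be impossible (violates the Singleton bound).


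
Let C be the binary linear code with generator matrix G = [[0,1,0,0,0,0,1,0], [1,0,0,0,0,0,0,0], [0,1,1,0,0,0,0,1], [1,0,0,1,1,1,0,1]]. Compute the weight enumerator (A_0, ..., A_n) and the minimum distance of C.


Weight distribution: A_0 = 1, A_1 = 1, A_2 = 1, A_3 = 3, A_4 = 3, A_5 = 3, A_6 = 3, A_7 = 1. Minimum distance d = 1.

Enumerate all 2^4 = 16 messages m ∈ F_2^4.
For each, compute codeword c = mG in F_2^8, then tally its weight.
  m = 0000 → c = 00000000, weight = 0.
  m = 1000 → c = 01000010, weight = 2.
  m = 0100 → c = 10000000, weight = 1.
  m = 1100 → c = 11000010, weight = 3.
  m = 0010 → c = 01100001, weight = 3.
  m = 1010 → c = 00100011, weight = 3.
  m = 0110 → c = 11100001, weight = 4.
  m = 1110 → c = 10100011, weight = 4.
  m = 0001 → c = 10011101, weight = 5.
  m = 1001 → c = 11011111, weight = 7.
  m = 0101 → c = 00011101, weight = 4.
  m = 1101 → c = 01011111, weight = 6.
  m = 0011 → c = 11111100, weight = 6.
  m = 1011 → c = 10111110, weight = 6.
  m = 0111 → c = 01111100, weight = 5.
  m = 1111 → c = 00111110, weight = 5.
Tally weights:
  weight 0: 1 codewords.
  weight 1: 1 codewords.
  weight 2: 1 codewords.
  weight 3: 3 codewords.
  weight 4: 3 codewords.
  weight 5: 3 codewords.
  weight 6: 3 codewords.
  weight 7: 1 codewords.
Minimum distance d = smallest w > 0 with A_w > 0 = 1.
Sanity: Σ A_w = 16 = 2^4 = 16 ✓.


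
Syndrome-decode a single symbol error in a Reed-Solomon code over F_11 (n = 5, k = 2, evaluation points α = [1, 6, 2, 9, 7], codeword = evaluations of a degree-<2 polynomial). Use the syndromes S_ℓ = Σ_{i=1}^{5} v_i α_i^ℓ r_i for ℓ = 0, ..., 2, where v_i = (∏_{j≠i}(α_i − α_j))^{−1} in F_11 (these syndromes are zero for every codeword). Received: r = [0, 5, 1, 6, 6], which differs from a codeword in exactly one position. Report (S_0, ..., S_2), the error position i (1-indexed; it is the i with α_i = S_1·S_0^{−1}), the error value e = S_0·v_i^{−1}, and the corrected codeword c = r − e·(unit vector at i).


S = (7, 8, 6), error at position 4, error magnitude e = 9, c = [0, 5, 1, 8, 6].

Step 1: column multipliers v_i = (∏_{j≠i}(α_i − α_j))^{−1} mod 11.
  i = 1 (α = 1): (1−6)(1−2)(1−9)(1−7) = (−5)·(−1)·(−8)·(−6) = 240 ≡ 9, so v_1 = 9^{−1} = 5 (mod 11).
  i = 2 (α = 6): (6−1)(6−2)(6−9)(6−7) = 5·4·(−3)·(−1) = 60 ≡ 5, so v_2 = 5^{−1} = 9 (mod 11).
  i = 3 (α = 2): (2−1)(2−6)(2−9)(2−7) = 1·(−4)·(−7)·(−5) = −140 ≡ 3, so v_3 = 3^{−1} = 4 (mod 11).
  i = 4 (α = 9): (9−1)(9−6)(9−2)(9−7) = 8·3·7·2 = 336 ≡ 6, so v_4 = 6^{−1} = 2 (mod 11).
  i = 5 (α = 7): (7−1)(7−6)(7−2)(7−9) = 6·1·5·(−2) = −60 ≡ 6, so v_5 = 6^{−1} = 2 (mod 11).
  v = [5, 9, 4, 2, 2].
Step 2: syndromes of r = [0, 5, 1, 6, 6] (all sums mod 11).
  S_0 = Σ v_i r_i = 5·0 + 9·5 + 4·1 + 2·6 + 2·6 = 73 ≡ 7.
  S_1 = Σ v_i α_i r_i = 5·1·0 + 9·6·5 + 4·2·1 + 2·9·6 + 2·7·6 = 470 ≡ 8.
  α_i^2 mod 11 = [1, 3, 4, 4, 5].
  S_2 = Σ v_i α_i^2 r_i = 5·1·0 + 9·3·5 + 4·4·1 + 2·4·6 + 2·5·6 = 259 ≡ 6.
  S = (7, 8, 6) ≠ 0, so r is not a codeword (an error is present).
Step 3: locate the error. For a single error e at position i, S_ℓ = v_i·e·α_i^ℓ, so α_err = S_1/S_0.
  S_0^{−1} = 7^{−1} = 8 (mod 11), so α_err = 8·8 = 64 ≡ 9 = α_4. Error position i = 4.
  Consistency check: S_2/S_1 = 6·7 = 42 ≡ 9 = α_err ✓ (single-error assumption holds).
Step 4: error magnitude e = S_0/v_4 = S_0·∏_{j≠4}(α_4 − α_j) = 7·6 = 42 ≡ 9 (mod 11).
Step 5: correct position 4: c_4 = r_4 − e = 6 − 9 ≡ 8 (mod 11). Hence c = [0, 5, 1, 8, 6].
  Check: interpolating c through the α_i gives m(x) = 10 + 1·x (degree < 2) with m(α_i) = c_i for every i, so c is indeed a codeword.


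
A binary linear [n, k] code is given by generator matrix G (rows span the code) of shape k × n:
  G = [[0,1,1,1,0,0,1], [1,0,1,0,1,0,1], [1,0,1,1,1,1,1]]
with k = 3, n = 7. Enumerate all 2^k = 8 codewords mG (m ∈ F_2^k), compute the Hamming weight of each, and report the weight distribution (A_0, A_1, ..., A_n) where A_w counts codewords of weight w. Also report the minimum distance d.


Weight distribution: A_0 = 1, A_2 = 1, A_4 = 5, A_6 = 1. Minimum distance d = 2.

Enumerate all 2^3 = 8 messages m ∈ F_2^3.
For each, compute codeword c = mG in F_2^7, then tally its weight.
  m = 000 → c = 0000000, weight = 0.
  m = 100 → c = 0111001, weight = 4.
  m = 010 → c = 1010101, weight = 4.
  m = 110 → c = 1101100, weight = 4.
  m = 001 → c = 1011111, weight = 6.
  m = 101 → c = 1100110, weight = 4.
  m = 011 → c = 0001010, weight = 2.
  m = 111 → c = 0110011, weight = 4.
Tally weights:
  weight 0: 1 codewords.
  weight 2: 1 codewords.
  weight 4: 5 codewords.
  weight 6: 1 codewords.
Minimum distance d = smallest w > 0 with A_w > 0 = 2.
Sanity: Σ A_w = 8 = 2^3 = 8 ✓.


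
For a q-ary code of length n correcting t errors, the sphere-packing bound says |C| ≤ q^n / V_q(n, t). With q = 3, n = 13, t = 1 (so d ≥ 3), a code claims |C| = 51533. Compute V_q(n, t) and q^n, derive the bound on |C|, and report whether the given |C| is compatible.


V_q(n, t) = 27, q^n = 1594323, Hamming bound = 59049, |C| = 51533 ≤ bound (satisfied).

Step 1: Compute V_q(n, t) = Σ_{j=0}^1 C(n, j) (q−1)^j.
  j = 0: C(13,0)·(2)^0 = 1·1 = 1.
  j = 1: C(13,1)·(2)^1 = 13·2 = 26.
  V_q(n, t) = 1 + 26 = 27.
Step 2: q^n = 3^13 = 1594323.
Step 3: Hamming bound ⌊q^n / V_q(n,t)⌋ = ⌊1594323/27⌋ = 59049.
Step 4: Compare |C| = 51533 to 59049: satisfied.
The claimed |C| lies below the Hamming bound.


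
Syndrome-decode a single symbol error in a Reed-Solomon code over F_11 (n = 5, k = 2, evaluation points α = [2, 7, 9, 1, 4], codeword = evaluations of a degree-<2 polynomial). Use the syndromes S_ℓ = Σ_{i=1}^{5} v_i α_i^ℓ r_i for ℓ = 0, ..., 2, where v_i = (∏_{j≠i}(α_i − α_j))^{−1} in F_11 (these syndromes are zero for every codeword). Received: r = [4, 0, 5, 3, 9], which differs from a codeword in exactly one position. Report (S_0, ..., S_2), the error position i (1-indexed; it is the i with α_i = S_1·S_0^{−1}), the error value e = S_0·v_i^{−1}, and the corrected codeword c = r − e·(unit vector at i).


S = (7, 7, 7), error at position 4, error magnitude e = 7, c = [4, 0, 5, 7, 9].

Step 1: column multipliers v_i = (∏_{j≠i}(α_i − α_j))^{−1} mod 11.
  i = 1 (α = 2): (2−7)(2−9)(2−1)(2−4) = (−5)·(−7)·1·(−2) = −70 ≡ 7, so v_1 = 7^{−1} = 8 (mod 11).
  i = 2 (α = 7): (7−2)(7−9)(7−1)(7−4) = 5·(−2)·6·3 = −180 ≡ 7, so v_2 = 7^{−1} = 8 (mod 11).
  i = 3 (α = 9): (9−2)(9−7)(9−1)(9−4) = 7·2·8·5 = 560 ≡ 10, so v_3 = 10^{−1} = 10 (mod 11).
  i = 4 (α = 1): (1−2)(1−7)(1−9)(1−4) = (−1)·(−6)·(−8)·(−3) = 144 ≡ 1, so v_4 = 1^{−1} = 1 (mod 11).
  i = 5 (α = 4): (4−2)(4−7)(4−9)(4−1) = 2·(−3)·(−5)·3 = 90 ≡ 2, so v_5 = 2^{−1} = 6 (mod 11).
  v = [8, 8, 10, 1, 6].
Step 2: syndromes of r = [4, 0, 5, 3, 9] (all sums mod 11).
  S_0 = Σ v_i r_i = 8·4 + 8·0 + 10·5 + 1·3 + 6·9 = 139 ≡ 7.
  S_1 = Σ v_i α_i r_i = 8·2·4 + 8·7·0 + 10·9·5 + 1·1·3 + 6·4·9 = 733 ≡ 7.
  α_i^2 mod 11 = [4, 5, 4, 1, 5].
  S_2 = Σ v_i α_i^2 r_i = 8·4·4 + 8·5·0 + 10·4·5 + 1·1·3 + 6·5·9 = 601 ≡ 7.
  S = (7, 7, 7) ≠ 0, so r is not a codeword (an error is present).
Step 3: locate the error. For a single error e at position i, S_ℓ = v_i·e·α_i^ℓ, so α_err = S_1/S_0.
  S_0^{−1} = 7^{−1} = 8 (mod 11), so α_err = 7·8 = 56 ≡ 1 = α_4. Error position i = 4.
  Consistency check: S_2/S_1 = 7·8 = 56 ≡ 1 = α_err ✓ (single-error assumption holds).
Step 4: error magnitude e = S_0/v_4 = S_0·∏_{j≠4}(α_4 − α_j) = 7·1 = 7 ≡ 7 (mod 11).
Step 5: correct position 4: c_4 = r_4 − e = 3 − 7 ≡ 7 (mod 11). Hence c = [4, 0, 5, 7, 9].
  Check: interpolating c through the α_i gives m(x) = 10 + 8·x (degree < 2) with m(α_i) = c_i for every i, so c is indeed a codeword.


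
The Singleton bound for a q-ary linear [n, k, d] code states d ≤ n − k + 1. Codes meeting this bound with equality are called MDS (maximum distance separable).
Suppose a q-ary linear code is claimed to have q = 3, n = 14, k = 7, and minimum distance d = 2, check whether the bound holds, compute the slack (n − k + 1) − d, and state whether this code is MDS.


Singleton RHS = n − k + 1 = 8, slack = 6, bound satisfied, not MDS.

Singleton bound: d ≤ n − k + 1.
Here n = 14, k = 7, so n − k + 1 = 8.
Given d = 2, check d ≤ 8: YES.
Slack = (n − k + 1) − d = 6.
The code is NOT MDS (slack = 6 > 0).
Description: the claimed parameters are [14, 7, 2]_3; such a code would be non-MDS.


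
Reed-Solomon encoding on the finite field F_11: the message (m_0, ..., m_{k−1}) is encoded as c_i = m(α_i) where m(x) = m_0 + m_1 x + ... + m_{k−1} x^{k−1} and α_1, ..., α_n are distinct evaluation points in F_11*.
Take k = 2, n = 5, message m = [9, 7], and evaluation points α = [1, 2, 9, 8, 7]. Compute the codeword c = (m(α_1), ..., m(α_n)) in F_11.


c = [5, 1, 6, 10, 3]

Message polynomial: m(x) = 9 + 7·x (mod 11).
For each evaluation point α_i, compute m(α_i) mod 11:
  α_1 = 1: Horner steps 7 → 5, so m(1) = 5.
  α_2 = 2: Horner steps 7 → 1, so m(2) = 1.
  α_3 = 9: Horner steps 7 → 6, so m(9) = 6.
  α_4 = 8: Horner steps 7 → 10, so m(8) = 10.
  α_5 = 7: Horner steps 7 → 3, so m(7) = 3.
Codeword c = [5, 1, 6, 10, 3] ∈ F_11^5.


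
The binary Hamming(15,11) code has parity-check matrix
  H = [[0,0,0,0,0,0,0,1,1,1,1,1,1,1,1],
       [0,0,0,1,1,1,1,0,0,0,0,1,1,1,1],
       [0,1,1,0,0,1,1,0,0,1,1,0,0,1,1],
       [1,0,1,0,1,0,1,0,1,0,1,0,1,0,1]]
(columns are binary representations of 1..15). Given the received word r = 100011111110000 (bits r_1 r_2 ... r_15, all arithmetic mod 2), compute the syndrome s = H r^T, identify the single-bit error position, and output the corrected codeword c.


s = (0, 1, 0, 1)^T, error position = 5, corrected codeword c = 100001111110000

Compute s = H r^T mod 2 one row at a time:
  s_1 = 1 + 1 + 1 + 1 + 0 + 0 + 0 + 0 = 4 ≡ 0 (mod 2).
  s_2 = 0 + 1 + 1 + 1 + 0 + 0 + 0 + 0 = 3 ≡ 1 (mod 2).
  s_3 = 0 + 0 + 1 + 1 + 1 + 1 + 0 + 0 = 4 ≡ 0 (mod 2).
  s_4 = 1 + 0 + 1 + 1 + 1 + 1 + 0 + 0 = 5 ≡ 1 (mod 2).
s = (0, 1, 0, 1)^T — this equals column 5 of H (binary 0101), so error is at position 5.
Correct: flip bit 5 of r = 100011111110000 to get c = 100001111110000.


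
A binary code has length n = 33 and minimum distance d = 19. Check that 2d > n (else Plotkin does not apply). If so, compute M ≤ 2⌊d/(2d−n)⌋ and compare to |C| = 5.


Plotkin bound M ≤ 6; given |C| = 5 ≤ bound (satisfied).

Check applicability: 2d = 38, n = 33.
2d − n = 5 > 0, so Plotkin applies.
Compute d/(2d−n) = 19/5 ≈ 3.8000.
⌊d/(2d−n)⌋ = 3.
Plotkin bound: M ≤ 2·3 = 6.
Given |C| = 5, check: satisfied.
This |C| is below the Plotkin bound.


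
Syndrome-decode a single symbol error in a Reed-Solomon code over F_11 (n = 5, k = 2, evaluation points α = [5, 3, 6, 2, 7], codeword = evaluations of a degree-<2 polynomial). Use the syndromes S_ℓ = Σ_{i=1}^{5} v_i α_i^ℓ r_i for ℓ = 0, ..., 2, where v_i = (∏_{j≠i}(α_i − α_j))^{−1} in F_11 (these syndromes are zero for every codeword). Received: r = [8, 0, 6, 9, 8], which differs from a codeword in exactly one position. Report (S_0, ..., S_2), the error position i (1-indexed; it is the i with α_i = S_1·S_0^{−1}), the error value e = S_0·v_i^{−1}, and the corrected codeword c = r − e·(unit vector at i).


S = (4, 9, 1), error at position 1, error magnitude e = 4, c = [4, 0, 6, 9, 8].

Step 1: column multipliers v_i = (∏_{j≠i}(α_i − α_j))^{−1} mod 11.
  i = 1 (α = 5): (5−3)(5−6)(5−2)(5−7) = 2·(−1)·3·(−2) = 12 ≡ 1, so v_1 = 1^{−1} = 1 (mod 11).
  i = 2 (α = 3): (3−5)(3−6)(3−2)(3−7) = (−2)·(−3)·1·(−4) = −24 ≡ 9, so v_2 = 9^{−1} = 5 (mod 11).
  i = 3 (α = 6): (6−5)(6−3)(6−2)(6−7) = 1·3·4·(−1) = −12 ≡ 10, so v_3 = 10^{−1} = 10 (mod 11).
  i = 4 (α = 2): (2−5)(2−3)(2−6)(2−7) = (−3)·(−1)·(−4)·(−5) = 60 ≡ 5, so v_4 = 5^{−1} = 9 (mod 11).
  i = 5 (α = 7): (7−5)(7−3)(7−6)(7−2) = 2·4·1·5 = 40 ≡ 7, so v_5 = 7^{−1} = 8 (mod 11).
  v = [1, 5, 10, 9, 8].
Step 2: syndromes of r = [8, 0, 6, 9, 8] (all sums mod 11).
  S_0 = Σ v_i r_i = 1·8 + 5·0 + 10·6 + 9·9 + 8·8 = 213 ≡ 4.
  S_1 = Σ v_i α_i r_i = 1·5·8 + 5·3·0 + 10·6·6 + 9·2·9 + 8·7·8 = 1010 ≡ 9.
  α_i^2 mod 11 = [3, 9, 3, 4, 5].
  S_2 = Σ v_i α_i^2 r_i = 1·3·8 + 5·9·0 + 10·3·6 + 9·4·9 + 8·5·8 = 848 ≡ 1.
  S = (4, 9, 1) ≠ 0, so r is not a codeword (an error is present).
Step 3: locate the error. For a single error e at position i, S_ℓ = v_i·e·α_i^ℓ, so α_err = S_1/S_0.
  S_0^{−1} = 4^{−1} = 3 (mod 11), so α_err = 9·3 = 27 ≡ 5 = α_1. Error position i = 1.
  Consistency check: S_2/S_1 = 1·5 = 5 ≡ 5 = α_err ✓ (single-error assumption holds).
Step 4: error magnitude e = S_0/v_1 = S_0·∏_{j≠1}(α_1 − α_j) = 4·1 = 4 ≡ 4 (mod 11).
Step 5: correct position 1: c_1 = r_1 − e = 8 − 4 ≡ 4 (mod 11). Hence c = [4, 0, 6, 9, 8].
  Check: interpolating c through the α_i gives m(x) = 5 + 2·x (degree < 2) with m(α_i) = c_i for every i, so c is indeed a codeword.


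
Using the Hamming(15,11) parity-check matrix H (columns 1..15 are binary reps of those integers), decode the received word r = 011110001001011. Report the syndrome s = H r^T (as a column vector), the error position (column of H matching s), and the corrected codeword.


s = (0, 1, 0, 0)^T, error position = 4, corrected codeword c = 011010001001011

Compute s = H r^T mod 2 one row at a time:
  s_1 = 0 + 1 + 0 + 0 + 1 + 0 + 1 + 1 = 4 ≡ 0 (mod 2).
  s_2 = 1 + 1 + 0 + 0 + 1 + 0 + 1 + 1 = 5 ≡ 1 (mod 2).
  s_3 = 1 + 1 + 0 + 0 + 0 + 0 + 1 + 1 = 4 ≡ 0 (mod 2).
  s_4 = 0 + 1 + 1 + 0 + 1 + 0 + 0 + 1 = 4 ≡ 0 (mod 2).
s = (0, 1, 0, 0)^T — this equals column 4 of H (binary 0100), so error is at position 4.
Correct: flip bit 4 of r = 011110001001011 to get c = 011010001001011.


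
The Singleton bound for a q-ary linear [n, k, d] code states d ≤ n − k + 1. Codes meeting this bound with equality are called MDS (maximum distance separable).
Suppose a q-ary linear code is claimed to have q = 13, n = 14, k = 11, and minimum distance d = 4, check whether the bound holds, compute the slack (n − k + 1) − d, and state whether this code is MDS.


Singleton RHS = n − k + 1 = 4, slack = 0, bound satisfied, MDS.

Singleton bound: d ≤ n − k + 1.
Here n = 14, k = 11, so n − k + 1 = 4.
Given d = 4, check d ≤ 4: YES.
Slack = (n − k + 1) − d = 0.
The code is MDS (slack = 0).
Description: the claimed parameters are [14, 11, 4]_13; such a code would be MDS (meets Singleton bound).


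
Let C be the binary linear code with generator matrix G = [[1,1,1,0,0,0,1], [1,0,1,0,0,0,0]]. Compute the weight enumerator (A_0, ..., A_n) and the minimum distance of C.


Weight distribution: A_0 = 1, A_2 = 2, A_4 = 1. Minimum distance d = 2.

Enumerate all 2^2 = 4 messages m ∈ F_2^2.
For each, compute codeword c = mG in F_2^7, then tally its weight.
  m = 00 → c = 0000000, weight = 0.
  m = 10 → c = 1110001, weight = 4.
  m = 01 → c = 1010000, weight = 2.
  m = 11 → c = 0100001, weight = 2.
Tally weights:
  weight 0: 1 codewords.
  weight 2: 2 codewords.
  weight 4: 1 codewords.
Minimum distance d = smallest w > 0 with A_w > 0 = 2.
Sanity: Σ A_w = 4 = 2^2 = 4 ✓.


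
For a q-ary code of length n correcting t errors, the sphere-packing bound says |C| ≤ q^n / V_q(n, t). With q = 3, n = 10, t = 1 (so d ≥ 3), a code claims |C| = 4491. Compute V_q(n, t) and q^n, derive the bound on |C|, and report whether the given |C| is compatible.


V_q(n, t) = 21, q^n = 59049, Hamming bound = 2811, |C| = 4491 > bound (violated).

Step 1: Compute V_q(n, t) = Σ_{j=0}^1 C(n, j) (q−1)^j.
  j = 0: C(10,0)·(2)^0 = 1·1 = 1.
  j = 1: C(10,1)·(2)^1 = 10·2 = 20.
  V_q(n, t) = 1 + 20 = 21.
Step 2: q^n = 3^10 = 59049.
Step 3: Hamming bound ⌊q^n / V_q(n,t)⌋ = ⌊59049/21⌋ = 2811.
Step 4: Compare |C| = 4491 to 2811: violated.
The claimed |C| lies above the Hamming bound, so no 3-ary code of length 10 with d ≥ 3 can have 4491 codewords.


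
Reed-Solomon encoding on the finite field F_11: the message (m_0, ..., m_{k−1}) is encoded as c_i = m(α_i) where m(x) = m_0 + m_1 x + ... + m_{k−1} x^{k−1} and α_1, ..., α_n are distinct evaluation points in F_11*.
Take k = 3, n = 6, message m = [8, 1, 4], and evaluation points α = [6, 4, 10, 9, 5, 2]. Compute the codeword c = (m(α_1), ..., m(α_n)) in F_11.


c = [4, 10, 0, 0, 3, 4]

Message polynomial: m(x) = 8 + 1·x + 4·x^2 (mod 11).
For each evaluation point α_i, compute m(α_i) mod 11:
  α_1 = 6: Horner steps 4 → 3 → 4, so m(6) = 4.
  α_2 = 4: Horner steps 4 → 6 → 10, so m(4) = 10.
  α_3 = 10: Horner steps 4 → 8 → 0, so m(10) = 0.
  α_4 = 9: Horner steps 4 → 4 → 0, so m(9) = 0.
  α_5 = 5: Horner steps 4 → 10 → 3, so m(5) = 3.
  α_6 = 2: Horner steps 4 → 9 → 4, so m(2) = 4.
Codeword c = [4, 10, 0, 0, 3, 4] ∈ F_11^6.


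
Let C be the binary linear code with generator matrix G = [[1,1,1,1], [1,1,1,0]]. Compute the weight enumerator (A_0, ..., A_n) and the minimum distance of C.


Weight distribution: A_0 = 1, A_1 = 1, A_3 = 1, A_4 = 1. Minimum distance d = 1.

Enumerate all 2^2 = 4 messages m ∈ F_2^2.
For each, compute codeword c = mG in F_2^4, then tally its weight.
  m = 00 → c = 0000, weight = 0.
  m = 10 → c = 1111, weight = 4.
  m = 01 → c = 1110, weight = 3.
  m = 11 → c = 0001, weight = 1.
Tally weights:
  weight 0: 1 codewords.
  weight 1: 1 codewords.
  weight 3: 1 codewords.
  weight 4: 1 codewords.
Minimum distance d = smallest w > 0 with A_w > 0 = 1.
Sanity: Σ A_w = 4 = 2^2 = 4 ✓.


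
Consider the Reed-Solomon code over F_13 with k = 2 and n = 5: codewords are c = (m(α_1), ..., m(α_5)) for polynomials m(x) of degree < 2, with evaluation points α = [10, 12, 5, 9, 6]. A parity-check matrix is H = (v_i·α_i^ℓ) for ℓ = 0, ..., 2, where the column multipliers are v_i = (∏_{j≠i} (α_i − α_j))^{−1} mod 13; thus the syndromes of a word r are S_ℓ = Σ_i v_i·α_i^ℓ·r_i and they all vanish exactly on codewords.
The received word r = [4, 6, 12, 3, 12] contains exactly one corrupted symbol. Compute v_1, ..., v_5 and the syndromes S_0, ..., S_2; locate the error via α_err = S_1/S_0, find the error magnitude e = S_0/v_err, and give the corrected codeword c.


S = (2, 12, 7), error at position 5, error magnitude e = 12, c = [4, 6, 12, 3, 0].

Step 1: column multipliers v_i = (∏_{j≠i}(α_i − α_j))^{−1} mod 13.
  i = 1 (α = 10): (10−12)(10−5)(10−9)(10−6) = (−2)·5·1·4 = −40 ≡ 12, so v_1 = 12^{−1} = 12 (mod 13).
  i = 2 (α = 12): (12−10)(12−5)(12−9)(12−6) = 2·7·3·6 = 252 ≡ 5, so v_2 = 5^{−1} = 8 (mod 13).
  i = 3 (α = 5): (5−10)(5−12)(5−9)(5−6) = (−5)·(−7)·(−4)·(−1) = 140 ≡ 10, so v_3 = 10^{−1} = 4 (mod 13).
  i = 4 (α = 9): (9−10)(9−12)(9−5)(9−6) = (−1)·(−3)·4·3 = 36 ≡ 10, so v_4 = 10^{−1} = 4 (mod 13).
  i = 5 (α = 6): (6−10)(6−12)(6−5)(6−9) = (−4)·(−6)·1·(−3) = −72 ≡ 6, so v_5 = 6^{−1} = 11 (mod 13).
  v = [12, 8, 4, 4, 11].
Step 2: syndromes of r = [4, 6, 12, 3, 12] (all sums mod 13).
  S_0 = Σ v_i r_i = 12·4 + 8·6 + 4·12 + 4·3 + 11·12 = 288 ≡ 2.
  S_1 = Σ v_i α_i r_i = 12·10·4 + 8·12·6 + 4·5·12 + 4·9·3 + 11·6·12 = 2196 ≡ 12.
  α_i^2 mod 13 = [9, 1, 12, 3, 10].
  S_2 = Σ v_i α_i^2 r_i = 12·9·4 + 8·1·6 + 4·12·12 + 4·3·3 + 11·10·12 = 2412 ≡ 7.
  S = (2, 12, 7) ≠ 0, so r is not a codeword (an error is present).
Step 3: locate the error. For a single error e at position i, S_ℓ = v_i·e·α_i^ℓ, so α_err = S_1/S_0.
  S_0^{−1} = 2^{−1} = 7 (mod 13), so α_err = 12·7 = 84 ≡ 6 = α_5. Error position i = 5.
  Consistency check: S_2/S_1 = 7·12 = 84 ≡ 6 = α_err ✓ (single-error assumption holds).
Step 4: error magnitude e = S_0/v_5 = S_0·∏_{j≠5}(α_5 − α_j) = 2·6 = 12 ≡ 12 (mod 13).
Step 5: correct position 5: c_5 = r_5 − e = 12 − 12 ≡ 0 (mod 13). Hence c = [4, 6, 12, 3, 0].
  Check: interpolating c through the α_i gives m(x) = 7 + 1·x (degree < 2) with m(α_i) = c_i for every i, so c is indeed a codeword.


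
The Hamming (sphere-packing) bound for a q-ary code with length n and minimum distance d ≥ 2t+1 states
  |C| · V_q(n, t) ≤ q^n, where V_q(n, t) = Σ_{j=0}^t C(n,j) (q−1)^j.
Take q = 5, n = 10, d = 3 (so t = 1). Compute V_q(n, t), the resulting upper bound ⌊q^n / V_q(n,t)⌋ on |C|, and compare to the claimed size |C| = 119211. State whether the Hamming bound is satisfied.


V_q(n, t) = 41, q^n = 9765625, Hamming bound = 238185, |C| = 119211 ≤ bound (satisfied).

Step 1: Compute V_q(n, t) = Σ_{j=0}^1 C(n, j) (q−1)^j.
  j = 0: C(10,0)·(4)^0 = 1·1 = 1.
  j = 1: C(10,1)·(4)^1 = 10·4 = 40.
  V_q(n, t) = 1 + 40 = 41.
Step 2: q^n = 5^10 = 9765625.
Step 3: Hamming bound ⌊q^n / V_q(n,t)⌋ = ⌊9765625/41⌋ = 238185.
Step 4: Compare |C| = 119211 to 238185: satisfied.
The claimed |C| lies below the Hamming bound.
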